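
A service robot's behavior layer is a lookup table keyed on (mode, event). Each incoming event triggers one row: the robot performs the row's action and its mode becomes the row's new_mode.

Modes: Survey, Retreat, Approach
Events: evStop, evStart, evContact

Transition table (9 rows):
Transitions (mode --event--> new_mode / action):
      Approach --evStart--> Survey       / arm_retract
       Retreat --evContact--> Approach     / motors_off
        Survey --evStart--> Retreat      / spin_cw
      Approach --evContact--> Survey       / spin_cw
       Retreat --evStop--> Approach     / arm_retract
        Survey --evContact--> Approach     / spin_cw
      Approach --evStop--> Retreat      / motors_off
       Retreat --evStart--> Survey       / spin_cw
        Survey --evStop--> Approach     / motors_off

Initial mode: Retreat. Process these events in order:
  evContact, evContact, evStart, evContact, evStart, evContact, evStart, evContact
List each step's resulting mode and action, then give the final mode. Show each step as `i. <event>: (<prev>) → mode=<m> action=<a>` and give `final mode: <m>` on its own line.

final mode: Approach

1. evContact: (Retreat) → mode=Approach action=motors_off
2. evContact: (Approach) → mode=Survey action=spin_cw
3. evStart: (Survey) → mode=Retreat action=spin_cw
4. evContact: (Retreat) → mode=Approach action=motors_off
5. evStart: (Approach) → mode=Survey action=arm_retract
6. evContact: (Survey) → mode=Approach action=spin_cw
7. evStart: (Approach) → mode=Survey action=arm_retract
8. evContact: (Survey) → mode=Approach action=spin_cw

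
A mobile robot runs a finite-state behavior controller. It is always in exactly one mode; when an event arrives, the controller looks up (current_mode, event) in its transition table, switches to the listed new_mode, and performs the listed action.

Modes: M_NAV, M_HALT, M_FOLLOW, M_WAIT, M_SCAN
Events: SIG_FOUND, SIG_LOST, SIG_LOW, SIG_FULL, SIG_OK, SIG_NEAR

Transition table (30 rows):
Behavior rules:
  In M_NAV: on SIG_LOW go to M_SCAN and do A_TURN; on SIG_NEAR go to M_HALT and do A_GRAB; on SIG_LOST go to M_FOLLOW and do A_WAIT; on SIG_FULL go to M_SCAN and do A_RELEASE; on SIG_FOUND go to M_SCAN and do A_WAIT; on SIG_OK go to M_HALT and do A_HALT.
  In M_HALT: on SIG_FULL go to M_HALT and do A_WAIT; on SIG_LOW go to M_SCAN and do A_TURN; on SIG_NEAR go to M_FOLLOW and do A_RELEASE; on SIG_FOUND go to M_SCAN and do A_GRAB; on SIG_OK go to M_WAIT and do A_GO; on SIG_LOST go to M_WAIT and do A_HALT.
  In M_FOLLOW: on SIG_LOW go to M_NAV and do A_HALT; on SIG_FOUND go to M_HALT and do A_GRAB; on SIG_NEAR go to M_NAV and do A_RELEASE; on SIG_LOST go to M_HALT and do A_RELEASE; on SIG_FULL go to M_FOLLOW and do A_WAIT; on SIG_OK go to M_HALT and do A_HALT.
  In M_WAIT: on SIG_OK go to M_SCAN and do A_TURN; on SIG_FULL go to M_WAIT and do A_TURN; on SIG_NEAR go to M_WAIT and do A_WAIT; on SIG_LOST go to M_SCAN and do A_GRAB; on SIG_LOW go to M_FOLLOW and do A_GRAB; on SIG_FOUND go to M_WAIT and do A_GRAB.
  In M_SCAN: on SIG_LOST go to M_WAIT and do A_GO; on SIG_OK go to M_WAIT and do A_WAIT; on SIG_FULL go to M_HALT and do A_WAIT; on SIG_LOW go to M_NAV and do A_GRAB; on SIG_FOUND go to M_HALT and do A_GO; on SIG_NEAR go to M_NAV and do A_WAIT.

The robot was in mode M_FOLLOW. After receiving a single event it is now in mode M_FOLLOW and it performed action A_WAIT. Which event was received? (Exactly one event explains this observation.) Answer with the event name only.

SIG_FULL

try SIG_FOUND: (M_FOLLOW, SIG_FOUND) → (M_HALT, A_GRAB)
try SIG_LOST: (M_FOLLOW, SIG_LOST) → (M_HALT, A_RELEASE)
try SIG_LOW: (M_FOLLOW, SIG_LOW) → (M_NAV, A_HALT)
try SIG_FULL: (M_FOLLOW, SIG_FULL) → (M_FOLLOW, A_WAIT)  ← matches
try SIG_OK: (M_FOLLOW, SIG_OK) → (M_HALT, A_HALT)
try SIG_NEAR: (M_FOLLOW, SIG_NEAR) → (M_NAV, A_RELEASE)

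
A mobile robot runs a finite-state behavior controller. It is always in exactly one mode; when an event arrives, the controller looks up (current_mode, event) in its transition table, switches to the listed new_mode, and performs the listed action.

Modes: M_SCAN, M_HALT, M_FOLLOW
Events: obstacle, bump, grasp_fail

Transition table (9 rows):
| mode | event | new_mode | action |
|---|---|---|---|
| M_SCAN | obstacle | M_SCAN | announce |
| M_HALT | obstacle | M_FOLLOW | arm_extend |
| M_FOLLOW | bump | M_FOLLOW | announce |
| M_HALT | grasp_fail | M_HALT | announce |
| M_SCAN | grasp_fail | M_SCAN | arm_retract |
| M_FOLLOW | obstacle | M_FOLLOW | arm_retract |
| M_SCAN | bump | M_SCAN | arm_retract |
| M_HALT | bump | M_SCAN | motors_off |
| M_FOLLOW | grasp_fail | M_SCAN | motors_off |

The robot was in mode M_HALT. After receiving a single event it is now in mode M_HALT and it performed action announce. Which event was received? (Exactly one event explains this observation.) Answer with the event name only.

grasp_fail

try obstacle: (M_HALT, obstacle) → (M_FOLLOW, arm_extend)
try bump: (M_HALT, bump) → (M_SCAN, motors_off)
try grasp_fail: (M_HALT, grasp_fail) → (M_HALT, announce)  ← matches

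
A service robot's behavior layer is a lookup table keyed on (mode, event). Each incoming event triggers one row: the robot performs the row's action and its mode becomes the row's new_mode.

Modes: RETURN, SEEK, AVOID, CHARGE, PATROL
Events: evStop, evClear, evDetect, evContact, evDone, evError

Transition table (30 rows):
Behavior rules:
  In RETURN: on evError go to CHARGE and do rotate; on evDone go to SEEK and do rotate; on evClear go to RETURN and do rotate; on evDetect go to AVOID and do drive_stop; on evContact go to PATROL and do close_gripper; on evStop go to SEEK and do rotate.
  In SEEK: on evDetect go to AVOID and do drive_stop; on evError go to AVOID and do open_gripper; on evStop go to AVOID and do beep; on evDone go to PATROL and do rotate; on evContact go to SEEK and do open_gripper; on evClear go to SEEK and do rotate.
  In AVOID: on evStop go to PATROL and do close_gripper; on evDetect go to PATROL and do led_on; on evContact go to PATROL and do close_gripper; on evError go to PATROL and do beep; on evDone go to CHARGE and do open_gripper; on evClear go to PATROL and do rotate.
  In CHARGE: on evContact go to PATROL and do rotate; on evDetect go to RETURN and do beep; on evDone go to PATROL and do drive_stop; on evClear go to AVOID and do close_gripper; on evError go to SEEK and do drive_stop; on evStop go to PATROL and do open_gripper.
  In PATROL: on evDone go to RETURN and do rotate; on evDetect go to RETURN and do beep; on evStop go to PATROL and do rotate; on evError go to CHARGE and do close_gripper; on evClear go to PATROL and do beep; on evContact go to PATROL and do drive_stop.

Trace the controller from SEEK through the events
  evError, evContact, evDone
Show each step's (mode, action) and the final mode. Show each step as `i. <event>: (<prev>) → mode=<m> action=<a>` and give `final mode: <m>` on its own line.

final mode: RETURN

1. evError: (SEEK) → mode=AVOID action=open_gripper
2. evContact: (AVOID) → mode=PATROL action=close_gripper
3. evDone: (PATROL) → mode=RETURN action=rotate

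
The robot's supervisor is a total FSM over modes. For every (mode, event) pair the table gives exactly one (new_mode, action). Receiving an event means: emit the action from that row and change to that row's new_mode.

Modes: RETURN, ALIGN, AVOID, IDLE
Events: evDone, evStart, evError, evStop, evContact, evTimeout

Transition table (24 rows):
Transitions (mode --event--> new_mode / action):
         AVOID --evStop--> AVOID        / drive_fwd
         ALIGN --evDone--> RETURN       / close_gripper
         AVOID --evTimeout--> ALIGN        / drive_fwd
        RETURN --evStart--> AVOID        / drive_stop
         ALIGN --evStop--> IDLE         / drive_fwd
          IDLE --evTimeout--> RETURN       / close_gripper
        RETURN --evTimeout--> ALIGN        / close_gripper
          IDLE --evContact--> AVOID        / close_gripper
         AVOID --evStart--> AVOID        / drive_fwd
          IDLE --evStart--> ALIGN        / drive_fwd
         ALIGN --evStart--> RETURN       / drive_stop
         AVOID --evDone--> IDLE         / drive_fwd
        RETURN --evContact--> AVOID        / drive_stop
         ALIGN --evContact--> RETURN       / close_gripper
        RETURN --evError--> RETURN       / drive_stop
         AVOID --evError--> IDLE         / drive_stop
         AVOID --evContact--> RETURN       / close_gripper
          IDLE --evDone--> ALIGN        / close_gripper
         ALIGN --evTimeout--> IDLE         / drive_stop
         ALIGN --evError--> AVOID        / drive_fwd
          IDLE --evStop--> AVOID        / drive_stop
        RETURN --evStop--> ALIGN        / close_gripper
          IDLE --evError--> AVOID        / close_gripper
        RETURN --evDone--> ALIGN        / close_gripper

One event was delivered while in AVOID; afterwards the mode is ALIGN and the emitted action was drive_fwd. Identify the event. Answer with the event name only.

evTimeout

try evDone: (AVOID, evDone) → (IDLE, drive_fwd)
try evStart: (AVOID, evStart) → (AVOID, drive_fwd)
try evError: (AVOID, evError) → (IDLE, drive_stop)
try evStop: (AVOID, evStop) → (AVOID, drive_fwd)
try evContact: (AVOID, evContact) → (RETURN, close_gripper)
try evTimeout: (AVOID, evTimeout) → (ALIGN, drive_fwd)  ← matches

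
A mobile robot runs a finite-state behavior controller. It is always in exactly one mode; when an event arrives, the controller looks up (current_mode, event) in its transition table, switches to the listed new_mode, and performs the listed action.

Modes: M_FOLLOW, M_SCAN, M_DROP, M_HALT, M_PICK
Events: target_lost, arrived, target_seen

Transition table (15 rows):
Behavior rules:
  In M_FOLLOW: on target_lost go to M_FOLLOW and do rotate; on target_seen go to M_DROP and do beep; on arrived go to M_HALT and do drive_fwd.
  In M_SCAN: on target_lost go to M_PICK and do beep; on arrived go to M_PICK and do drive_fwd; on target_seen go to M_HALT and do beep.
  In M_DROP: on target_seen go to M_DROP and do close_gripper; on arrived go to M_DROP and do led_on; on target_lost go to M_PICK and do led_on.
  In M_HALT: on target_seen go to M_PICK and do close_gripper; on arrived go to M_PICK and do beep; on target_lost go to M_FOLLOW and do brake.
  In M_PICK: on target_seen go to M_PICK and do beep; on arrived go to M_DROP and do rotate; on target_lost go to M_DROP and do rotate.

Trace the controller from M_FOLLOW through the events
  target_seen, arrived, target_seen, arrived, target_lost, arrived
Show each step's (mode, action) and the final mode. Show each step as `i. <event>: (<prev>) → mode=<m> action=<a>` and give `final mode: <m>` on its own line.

1. target_seen: (M_FOLLOW) → mode=M_DROP action=beep
2. arrived: (M_DROP) → mode=M_DROP action=led_on
3. target_seen: (M_DROP) → mode=M_DROP action=close_gripper
4. arrived: (M_DROP) → mode=M_DROP action=led_on
5. target_lost: (M_DROP) → mode=M_PICK action=led_on
6. arrived: (M_PICK) → mode=M_DROP action=rotate

final mode: M_DROP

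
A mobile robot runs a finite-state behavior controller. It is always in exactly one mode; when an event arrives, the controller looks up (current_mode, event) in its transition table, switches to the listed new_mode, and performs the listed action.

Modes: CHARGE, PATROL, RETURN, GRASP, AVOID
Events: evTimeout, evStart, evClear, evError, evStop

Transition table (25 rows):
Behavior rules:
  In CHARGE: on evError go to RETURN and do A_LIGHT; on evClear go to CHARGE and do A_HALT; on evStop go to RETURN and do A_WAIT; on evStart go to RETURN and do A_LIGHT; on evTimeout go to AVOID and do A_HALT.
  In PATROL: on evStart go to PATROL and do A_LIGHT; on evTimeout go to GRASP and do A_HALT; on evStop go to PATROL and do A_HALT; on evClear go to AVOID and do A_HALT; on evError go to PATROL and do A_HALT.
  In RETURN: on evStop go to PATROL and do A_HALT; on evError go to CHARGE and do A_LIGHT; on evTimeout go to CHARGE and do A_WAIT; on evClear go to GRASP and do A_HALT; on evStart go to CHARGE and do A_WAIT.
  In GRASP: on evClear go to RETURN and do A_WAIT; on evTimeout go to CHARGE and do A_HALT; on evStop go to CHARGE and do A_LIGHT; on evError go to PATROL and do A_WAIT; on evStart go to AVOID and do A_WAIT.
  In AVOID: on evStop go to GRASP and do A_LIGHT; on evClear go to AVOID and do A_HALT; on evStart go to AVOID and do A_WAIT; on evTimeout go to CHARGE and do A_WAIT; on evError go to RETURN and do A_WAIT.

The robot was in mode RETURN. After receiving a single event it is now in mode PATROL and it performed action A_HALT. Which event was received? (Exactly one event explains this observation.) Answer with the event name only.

evStop

try evTimeout: (RETURN, evTimeout) → (CHARGE, A_WAIT)
try evStart: (RETURN, evStart) → (CHARGE, A_WAIT)
try evClear: (RETURN, evClear) → (GRASP, A_HALT)
try evError: (RETURN, evError) → (CHARGE, A_LIGHT)
try evStop: (RETURN, evStop) → (PATROL, A_HALT)  ← matches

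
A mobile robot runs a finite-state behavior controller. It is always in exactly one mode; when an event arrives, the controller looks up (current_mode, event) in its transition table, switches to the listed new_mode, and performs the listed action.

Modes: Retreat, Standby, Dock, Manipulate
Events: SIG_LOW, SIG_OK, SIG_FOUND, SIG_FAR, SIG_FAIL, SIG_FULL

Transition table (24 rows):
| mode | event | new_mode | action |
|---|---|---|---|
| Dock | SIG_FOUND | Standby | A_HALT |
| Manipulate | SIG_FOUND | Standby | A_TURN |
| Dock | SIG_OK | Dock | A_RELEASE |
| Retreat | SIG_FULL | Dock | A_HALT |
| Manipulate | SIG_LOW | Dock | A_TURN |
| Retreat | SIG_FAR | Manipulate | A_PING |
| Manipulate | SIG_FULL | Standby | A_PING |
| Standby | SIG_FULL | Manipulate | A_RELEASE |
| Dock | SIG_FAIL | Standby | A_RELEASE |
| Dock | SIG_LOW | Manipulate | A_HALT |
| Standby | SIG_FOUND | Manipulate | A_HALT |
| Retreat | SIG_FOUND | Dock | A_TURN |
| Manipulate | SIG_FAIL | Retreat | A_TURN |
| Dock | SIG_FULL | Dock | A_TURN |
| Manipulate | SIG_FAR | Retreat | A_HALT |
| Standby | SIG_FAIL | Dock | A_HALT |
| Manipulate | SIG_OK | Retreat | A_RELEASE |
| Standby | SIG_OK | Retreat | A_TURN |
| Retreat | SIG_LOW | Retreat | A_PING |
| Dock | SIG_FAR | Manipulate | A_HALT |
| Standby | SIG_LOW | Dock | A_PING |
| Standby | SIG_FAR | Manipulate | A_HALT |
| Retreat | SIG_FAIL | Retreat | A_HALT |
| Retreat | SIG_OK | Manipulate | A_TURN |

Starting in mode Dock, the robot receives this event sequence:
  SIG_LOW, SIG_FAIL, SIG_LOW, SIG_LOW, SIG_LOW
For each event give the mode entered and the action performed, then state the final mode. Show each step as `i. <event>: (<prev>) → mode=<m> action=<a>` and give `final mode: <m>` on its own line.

1. SIG_LOW: (Dock) → mode=Manipulate action=A_HALT
2. SIG_FAIL: (Manipulate) → mode=Retreat action=A_TURN
3. SIG_LOW: (Retreat) → mode=Retreat action=A_PING
4. SIG_LOW: (Retreat) → mode=Retreat action=A_PING
5. SIG_LOW: (Retreat) → mode=Retreat action=A_PING

final mode: Retreat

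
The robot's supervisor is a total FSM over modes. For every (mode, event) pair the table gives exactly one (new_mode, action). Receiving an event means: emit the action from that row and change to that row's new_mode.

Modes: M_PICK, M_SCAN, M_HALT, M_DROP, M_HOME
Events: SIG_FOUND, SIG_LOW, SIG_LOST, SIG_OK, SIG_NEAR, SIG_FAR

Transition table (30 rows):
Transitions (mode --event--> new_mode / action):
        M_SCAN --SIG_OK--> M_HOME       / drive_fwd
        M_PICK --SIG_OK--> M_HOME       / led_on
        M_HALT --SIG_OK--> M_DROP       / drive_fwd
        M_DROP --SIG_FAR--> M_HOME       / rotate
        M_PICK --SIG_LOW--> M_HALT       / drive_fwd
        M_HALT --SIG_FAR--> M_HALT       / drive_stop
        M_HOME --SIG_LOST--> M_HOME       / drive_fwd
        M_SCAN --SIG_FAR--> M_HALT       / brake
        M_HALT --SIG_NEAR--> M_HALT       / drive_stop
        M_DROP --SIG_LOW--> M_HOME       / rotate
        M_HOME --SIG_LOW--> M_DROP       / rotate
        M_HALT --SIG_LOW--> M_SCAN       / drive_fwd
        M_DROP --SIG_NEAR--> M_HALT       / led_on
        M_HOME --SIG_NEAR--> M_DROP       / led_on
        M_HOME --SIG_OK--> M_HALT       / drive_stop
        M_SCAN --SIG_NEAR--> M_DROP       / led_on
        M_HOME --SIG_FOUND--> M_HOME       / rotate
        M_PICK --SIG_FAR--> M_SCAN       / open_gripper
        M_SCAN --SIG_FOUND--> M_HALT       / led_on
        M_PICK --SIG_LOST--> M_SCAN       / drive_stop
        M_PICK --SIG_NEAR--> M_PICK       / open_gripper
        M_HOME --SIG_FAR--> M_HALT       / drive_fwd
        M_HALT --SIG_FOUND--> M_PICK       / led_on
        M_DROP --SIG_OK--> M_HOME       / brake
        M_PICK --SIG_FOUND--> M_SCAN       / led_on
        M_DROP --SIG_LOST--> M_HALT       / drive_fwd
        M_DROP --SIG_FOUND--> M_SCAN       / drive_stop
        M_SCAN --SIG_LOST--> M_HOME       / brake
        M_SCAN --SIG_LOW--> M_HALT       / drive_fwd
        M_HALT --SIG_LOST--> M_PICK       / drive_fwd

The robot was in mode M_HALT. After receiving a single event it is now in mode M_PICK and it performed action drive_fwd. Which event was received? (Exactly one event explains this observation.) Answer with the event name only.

try SIG_FOUND: (M_HALT, SIG_FOUND) → (M_PICK, led_on)
try SIG_LOW: (M_HALT, SIG_LOW) → (M_SCAN, drive_fwd)
try SIG_LOST: (M_HALT, SIG_LOST) → (M_PICK, drive_fwd)  ← matches
try SIG_OK: (M_HALT, SIG_OK) → (M_DROP, drive_fwd)
try SIG_NEAR: (M_HALT, SIG_NEAR) → (M_HALT, drive_stop)
try SIG_FAR: (M_HALT, SIG_FAR) → (M_HALT, drive_stop)

SIG_LOST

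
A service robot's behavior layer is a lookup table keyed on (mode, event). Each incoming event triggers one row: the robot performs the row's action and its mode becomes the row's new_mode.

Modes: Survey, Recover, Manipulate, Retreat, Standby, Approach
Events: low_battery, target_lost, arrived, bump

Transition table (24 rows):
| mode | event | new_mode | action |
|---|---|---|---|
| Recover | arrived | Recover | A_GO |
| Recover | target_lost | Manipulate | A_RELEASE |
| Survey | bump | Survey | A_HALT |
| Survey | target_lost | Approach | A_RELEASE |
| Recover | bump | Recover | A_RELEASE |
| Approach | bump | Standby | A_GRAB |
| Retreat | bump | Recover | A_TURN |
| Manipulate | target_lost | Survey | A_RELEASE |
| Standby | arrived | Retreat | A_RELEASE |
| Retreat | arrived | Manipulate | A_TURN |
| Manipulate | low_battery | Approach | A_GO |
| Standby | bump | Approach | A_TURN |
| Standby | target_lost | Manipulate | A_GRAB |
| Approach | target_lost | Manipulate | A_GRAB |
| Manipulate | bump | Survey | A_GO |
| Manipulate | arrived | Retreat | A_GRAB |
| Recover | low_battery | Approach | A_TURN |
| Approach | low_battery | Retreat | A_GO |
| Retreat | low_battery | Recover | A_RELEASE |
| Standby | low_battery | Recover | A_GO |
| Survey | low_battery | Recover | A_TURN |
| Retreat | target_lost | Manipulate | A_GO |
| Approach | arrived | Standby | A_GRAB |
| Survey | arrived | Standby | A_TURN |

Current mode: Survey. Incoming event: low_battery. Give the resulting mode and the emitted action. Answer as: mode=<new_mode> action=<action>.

current mode = Survey; filter table to that mode:
  (Survey, bump) → (Survey, A_HALT)
  (Survey, target_lost) → (Approach, A_RELEASE)
  (Survey, low_battery) → (Recover, A_TURN)  ← event matches
  (Survey, arrived) → (Standby, A_TURN)
event = low_battery selects (Recover, A_TURN)

mode=Recover action=A_TURN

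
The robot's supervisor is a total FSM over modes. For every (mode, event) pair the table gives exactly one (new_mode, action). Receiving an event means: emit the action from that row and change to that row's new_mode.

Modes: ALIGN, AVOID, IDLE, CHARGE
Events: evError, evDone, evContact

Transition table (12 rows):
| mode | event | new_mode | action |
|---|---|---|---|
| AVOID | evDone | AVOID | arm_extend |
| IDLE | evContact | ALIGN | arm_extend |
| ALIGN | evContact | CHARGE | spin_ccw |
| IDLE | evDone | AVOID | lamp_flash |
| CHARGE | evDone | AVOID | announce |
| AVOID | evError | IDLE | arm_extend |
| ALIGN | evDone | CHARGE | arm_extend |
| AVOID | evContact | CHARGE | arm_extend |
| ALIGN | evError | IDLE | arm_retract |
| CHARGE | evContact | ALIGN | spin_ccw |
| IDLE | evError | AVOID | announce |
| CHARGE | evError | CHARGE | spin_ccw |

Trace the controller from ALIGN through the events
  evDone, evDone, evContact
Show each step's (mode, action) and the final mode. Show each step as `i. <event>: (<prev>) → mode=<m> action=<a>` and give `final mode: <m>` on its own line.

1. evDone: (ALIGN) → mode=CHARGE action=arm_extend
2. evDone: (CHARGE) → mode=AVOID action=announce
3. evContact: (AVOID) → mode=CHARGE action=arm_extend

final mode: CHARGE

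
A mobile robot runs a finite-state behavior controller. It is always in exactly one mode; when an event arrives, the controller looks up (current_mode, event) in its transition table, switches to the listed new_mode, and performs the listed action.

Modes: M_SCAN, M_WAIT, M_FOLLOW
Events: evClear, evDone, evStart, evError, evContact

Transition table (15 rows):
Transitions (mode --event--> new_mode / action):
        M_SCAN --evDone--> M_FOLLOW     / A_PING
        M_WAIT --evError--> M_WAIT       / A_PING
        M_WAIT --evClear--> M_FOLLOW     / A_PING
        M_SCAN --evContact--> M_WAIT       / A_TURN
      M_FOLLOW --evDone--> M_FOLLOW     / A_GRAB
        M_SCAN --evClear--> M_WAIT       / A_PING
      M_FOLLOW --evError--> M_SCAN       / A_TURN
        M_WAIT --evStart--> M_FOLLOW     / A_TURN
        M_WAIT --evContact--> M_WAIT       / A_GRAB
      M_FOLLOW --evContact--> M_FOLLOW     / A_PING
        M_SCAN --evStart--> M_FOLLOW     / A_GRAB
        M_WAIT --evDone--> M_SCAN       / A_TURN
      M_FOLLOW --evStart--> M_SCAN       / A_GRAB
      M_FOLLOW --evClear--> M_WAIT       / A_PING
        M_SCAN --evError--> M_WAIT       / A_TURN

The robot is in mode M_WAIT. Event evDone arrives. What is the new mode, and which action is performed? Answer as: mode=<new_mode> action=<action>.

mode=M_SCAN action=A_TURN

current mode = M_WAIT; filter table to that mode:
  (M_WAIT, evError) → (M_WAIT, A_PING)
  (M_WAIT, evClear) → (M_FOLLOW, A_PING)
  (M_WAIT, evStart) → (M_FOLLOW, A_TURN)
  (M_WAIT, evContact) → (M_WAIT, A_GRAB)
  (M_WAIT, evDone) → (M_SCAN, A_TURN)  ← event matches
event = evDone selects (M_SCAN, A_TURN)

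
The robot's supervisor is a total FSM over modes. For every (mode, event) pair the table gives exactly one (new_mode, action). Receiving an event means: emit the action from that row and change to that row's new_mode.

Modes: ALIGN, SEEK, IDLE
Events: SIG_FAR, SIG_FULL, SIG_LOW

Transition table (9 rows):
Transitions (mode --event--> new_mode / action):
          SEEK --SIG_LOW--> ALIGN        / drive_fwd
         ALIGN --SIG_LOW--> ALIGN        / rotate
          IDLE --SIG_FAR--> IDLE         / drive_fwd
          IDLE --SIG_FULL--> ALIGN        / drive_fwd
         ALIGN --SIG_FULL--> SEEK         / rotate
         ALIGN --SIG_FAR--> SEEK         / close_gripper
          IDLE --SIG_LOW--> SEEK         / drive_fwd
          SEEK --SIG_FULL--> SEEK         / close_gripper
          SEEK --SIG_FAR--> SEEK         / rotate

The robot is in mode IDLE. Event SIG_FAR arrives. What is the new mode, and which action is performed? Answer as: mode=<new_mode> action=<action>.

mode=IDLE action=drive_fwd

current mode = IDLE; filter table to that mode:
  (IDLE, SIG_FAR) → (IDLE, drive_fwd)  ← event matches
  (IDLE, SIG_FULL) → (ALIGN, drive_fwd)
  (IDLE, SIG_LOW) → (SEEK, drive_fwd)
event = SIG_FAR selects (IDLE, drive_fwd)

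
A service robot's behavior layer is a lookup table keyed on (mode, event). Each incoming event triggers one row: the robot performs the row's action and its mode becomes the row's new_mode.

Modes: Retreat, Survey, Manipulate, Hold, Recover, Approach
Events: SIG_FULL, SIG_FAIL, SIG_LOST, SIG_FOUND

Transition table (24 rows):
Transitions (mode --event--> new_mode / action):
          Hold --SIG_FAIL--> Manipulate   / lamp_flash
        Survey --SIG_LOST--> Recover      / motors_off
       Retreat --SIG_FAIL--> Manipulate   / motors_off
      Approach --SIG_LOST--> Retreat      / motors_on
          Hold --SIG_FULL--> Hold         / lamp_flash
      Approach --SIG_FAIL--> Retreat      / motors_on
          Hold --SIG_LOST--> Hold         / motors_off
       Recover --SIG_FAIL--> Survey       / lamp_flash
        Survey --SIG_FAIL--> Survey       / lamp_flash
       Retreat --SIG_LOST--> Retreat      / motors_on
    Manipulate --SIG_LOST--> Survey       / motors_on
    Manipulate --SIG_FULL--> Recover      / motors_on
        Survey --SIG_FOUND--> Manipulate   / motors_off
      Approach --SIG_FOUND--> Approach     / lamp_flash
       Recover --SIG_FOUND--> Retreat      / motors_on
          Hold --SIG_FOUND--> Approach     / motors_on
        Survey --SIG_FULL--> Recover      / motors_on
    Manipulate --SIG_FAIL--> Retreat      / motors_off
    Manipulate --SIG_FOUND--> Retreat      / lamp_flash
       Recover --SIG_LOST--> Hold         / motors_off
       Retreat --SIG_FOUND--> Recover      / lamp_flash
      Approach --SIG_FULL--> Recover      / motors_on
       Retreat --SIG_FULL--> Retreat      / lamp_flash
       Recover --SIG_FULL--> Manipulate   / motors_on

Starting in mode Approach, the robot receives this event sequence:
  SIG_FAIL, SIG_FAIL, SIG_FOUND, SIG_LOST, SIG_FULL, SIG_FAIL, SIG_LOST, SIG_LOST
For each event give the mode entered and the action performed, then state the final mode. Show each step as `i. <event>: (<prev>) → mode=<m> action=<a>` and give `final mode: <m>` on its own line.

final mode: Recover

1. SIG_FAIL: (Approach) → mode=Retreat action=motors_on
2. SIG_FAIL: (Retreat) → mode=Manipulate action=motors_off
3. SIG_FOUND: (Manipulate) → mode=Retreat action=lamp_flash
4. SIG_LOST: (Retreat) → mode=Retreat action=motors_on
5. SIG_FULL: (Retreat) → mode=Retreat action=lamp_flash
6. SIG_FAIL: (Retreat) → mode=Manipulate action=motors_off
7. SIG_LOST: (Manipulate) → mode=Survey action=motors_on
8. SIG_LOST: (Survey) → mode=Recover action=motors_off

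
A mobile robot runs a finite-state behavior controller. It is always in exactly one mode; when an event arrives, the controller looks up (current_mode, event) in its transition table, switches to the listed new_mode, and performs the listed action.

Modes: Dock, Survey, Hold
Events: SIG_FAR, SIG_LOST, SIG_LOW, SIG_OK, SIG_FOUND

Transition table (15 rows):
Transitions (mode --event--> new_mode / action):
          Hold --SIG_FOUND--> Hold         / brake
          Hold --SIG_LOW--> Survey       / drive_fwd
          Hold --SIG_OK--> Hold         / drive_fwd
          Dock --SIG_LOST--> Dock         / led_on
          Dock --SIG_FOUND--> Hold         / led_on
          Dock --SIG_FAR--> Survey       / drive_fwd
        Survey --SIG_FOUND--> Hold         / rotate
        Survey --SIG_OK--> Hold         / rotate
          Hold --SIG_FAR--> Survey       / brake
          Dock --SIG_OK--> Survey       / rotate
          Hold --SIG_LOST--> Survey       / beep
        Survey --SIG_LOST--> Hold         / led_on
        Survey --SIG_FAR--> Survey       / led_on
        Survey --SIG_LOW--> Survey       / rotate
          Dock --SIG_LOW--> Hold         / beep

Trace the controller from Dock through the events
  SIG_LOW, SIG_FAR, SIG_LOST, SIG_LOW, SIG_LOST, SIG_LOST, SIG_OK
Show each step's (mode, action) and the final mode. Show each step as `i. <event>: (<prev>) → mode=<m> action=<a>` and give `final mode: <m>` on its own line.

1. SIG_LOW: (Dock) → mode=Hold action=beep
2. SIG_FAR: (Hold) → mode=Survey action=brake
3. SIG_LOST: (Survey) → mode=Hold action=led_on
4. SIG_LOW: (Hold) → mode=Survey action=drive_fwd
5. SIG_LOST: (Survey) → mode=Hold action=led_on
6. SIG_LOST: (Hold) → mode=Survey action=beep
7. SIG_OK: (Survey) → mode=Hold action=rotate

final mode: Hold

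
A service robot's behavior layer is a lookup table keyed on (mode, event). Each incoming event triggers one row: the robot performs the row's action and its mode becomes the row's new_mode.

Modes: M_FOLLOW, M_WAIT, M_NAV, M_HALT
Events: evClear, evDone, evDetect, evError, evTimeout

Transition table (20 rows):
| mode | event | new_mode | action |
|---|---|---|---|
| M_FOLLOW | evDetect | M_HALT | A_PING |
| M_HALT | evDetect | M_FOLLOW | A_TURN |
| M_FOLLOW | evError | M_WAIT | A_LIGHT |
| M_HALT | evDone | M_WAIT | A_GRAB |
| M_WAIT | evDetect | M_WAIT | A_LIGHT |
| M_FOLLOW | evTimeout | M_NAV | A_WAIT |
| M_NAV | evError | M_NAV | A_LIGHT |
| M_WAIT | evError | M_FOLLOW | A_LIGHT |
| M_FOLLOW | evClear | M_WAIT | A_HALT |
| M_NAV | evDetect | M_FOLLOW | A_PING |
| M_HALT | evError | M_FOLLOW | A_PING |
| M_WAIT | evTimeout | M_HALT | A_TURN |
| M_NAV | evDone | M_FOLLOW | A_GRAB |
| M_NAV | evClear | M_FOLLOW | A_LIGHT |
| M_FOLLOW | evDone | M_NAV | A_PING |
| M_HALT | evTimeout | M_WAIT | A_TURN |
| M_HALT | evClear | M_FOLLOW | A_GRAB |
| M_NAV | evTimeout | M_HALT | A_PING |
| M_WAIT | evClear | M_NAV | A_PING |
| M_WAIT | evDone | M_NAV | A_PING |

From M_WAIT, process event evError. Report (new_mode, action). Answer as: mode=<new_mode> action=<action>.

mode=M_FOLLOW action=A_LIGHT

current mode = M_WAIT; filter table to that mode:
  (M_WAIT, evDetect) → (M_WAIT, A_LIGHT)
  (M_WAIT, evError) → (M_FOLLOW, A_LIGHT)  ← event matches
  (M_WAIT, evTimeout) → (M_HALT, A_TURN)
  (M_WAIT, evClear) → (M_NAV, A_PING)
  (M_WAIT, evDone) → (M_NAV, A_PING)
event = evError selects (M_FOLLOW, A_LIGHT)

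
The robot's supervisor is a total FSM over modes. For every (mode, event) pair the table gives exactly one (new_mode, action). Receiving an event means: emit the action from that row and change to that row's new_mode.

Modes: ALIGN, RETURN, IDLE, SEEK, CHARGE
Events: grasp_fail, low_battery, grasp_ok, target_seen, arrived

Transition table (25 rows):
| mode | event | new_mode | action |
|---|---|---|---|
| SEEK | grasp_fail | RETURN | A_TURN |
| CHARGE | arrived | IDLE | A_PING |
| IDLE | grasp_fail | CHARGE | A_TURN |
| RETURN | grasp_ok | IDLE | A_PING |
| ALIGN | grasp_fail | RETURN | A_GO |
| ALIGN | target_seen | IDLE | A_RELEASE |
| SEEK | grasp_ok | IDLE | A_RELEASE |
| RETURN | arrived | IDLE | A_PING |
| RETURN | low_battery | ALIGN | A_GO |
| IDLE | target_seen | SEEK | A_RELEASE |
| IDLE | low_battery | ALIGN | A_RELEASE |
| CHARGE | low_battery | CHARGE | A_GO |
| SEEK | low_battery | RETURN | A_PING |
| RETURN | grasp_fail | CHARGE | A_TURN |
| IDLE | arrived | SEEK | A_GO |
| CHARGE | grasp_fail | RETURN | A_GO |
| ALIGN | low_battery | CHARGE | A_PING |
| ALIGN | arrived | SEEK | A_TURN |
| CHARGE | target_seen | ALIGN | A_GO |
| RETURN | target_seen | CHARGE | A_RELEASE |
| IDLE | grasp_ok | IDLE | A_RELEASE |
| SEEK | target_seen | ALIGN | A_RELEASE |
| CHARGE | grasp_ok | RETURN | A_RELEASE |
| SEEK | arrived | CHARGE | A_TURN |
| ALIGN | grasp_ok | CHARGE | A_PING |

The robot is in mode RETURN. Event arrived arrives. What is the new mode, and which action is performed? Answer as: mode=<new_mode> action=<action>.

mode=IDLE action=A_PING

current mode = RETURN; filter table to that mode:
  (RETURN, grasp_ok) → (IDLE, A_PING)
  (RETURN, arrived) → (IDLE, A_PING)  ← event matches
  (RETURN, low_battery) → (ALIGN, A_GO)
  (RETURN, grasp_fail) → (CHARGE, A_TURN)
  (RETURN, target_seen) → (CHARGE, A_RELEASE)
event = arrived selects (IDLE, A_PING)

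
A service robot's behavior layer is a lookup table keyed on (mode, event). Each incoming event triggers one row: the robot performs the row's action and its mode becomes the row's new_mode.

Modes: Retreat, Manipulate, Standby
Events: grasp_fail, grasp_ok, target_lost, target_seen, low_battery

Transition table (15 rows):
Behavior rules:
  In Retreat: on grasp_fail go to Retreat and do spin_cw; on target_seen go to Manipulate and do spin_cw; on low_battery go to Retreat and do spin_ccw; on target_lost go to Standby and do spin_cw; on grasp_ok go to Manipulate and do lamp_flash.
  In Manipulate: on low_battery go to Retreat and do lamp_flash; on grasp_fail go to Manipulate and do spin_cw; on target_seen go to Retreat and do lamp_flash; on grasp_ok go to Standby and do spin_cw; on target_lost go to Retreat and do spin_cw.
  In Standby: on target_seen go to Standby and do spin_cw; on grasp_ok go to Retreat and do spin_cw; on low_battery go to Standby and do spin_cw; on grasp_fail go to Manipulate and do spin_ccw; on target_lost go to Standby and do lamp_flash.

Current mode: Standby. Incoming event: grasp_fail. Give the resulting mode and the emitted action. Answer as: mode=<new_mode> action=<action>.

current mode = Standby; filter table to that mode:
  (Standby, target_seen) → (Standby, spin_cw)
  (Standby, grasp_ok) → (Retreat, spin_cw)
  (Standby, low_battery) → (Standby, spin_cw)
  (Standby, grasp_fail) → (Manipulate, spin_ccw)  ← event matches
  (Standby, target_lost) → (Standby, lamp_flash)
event = grasp_fail selects (Manipulate, spin_ccw)

mode=Manipulate action=spin_ccw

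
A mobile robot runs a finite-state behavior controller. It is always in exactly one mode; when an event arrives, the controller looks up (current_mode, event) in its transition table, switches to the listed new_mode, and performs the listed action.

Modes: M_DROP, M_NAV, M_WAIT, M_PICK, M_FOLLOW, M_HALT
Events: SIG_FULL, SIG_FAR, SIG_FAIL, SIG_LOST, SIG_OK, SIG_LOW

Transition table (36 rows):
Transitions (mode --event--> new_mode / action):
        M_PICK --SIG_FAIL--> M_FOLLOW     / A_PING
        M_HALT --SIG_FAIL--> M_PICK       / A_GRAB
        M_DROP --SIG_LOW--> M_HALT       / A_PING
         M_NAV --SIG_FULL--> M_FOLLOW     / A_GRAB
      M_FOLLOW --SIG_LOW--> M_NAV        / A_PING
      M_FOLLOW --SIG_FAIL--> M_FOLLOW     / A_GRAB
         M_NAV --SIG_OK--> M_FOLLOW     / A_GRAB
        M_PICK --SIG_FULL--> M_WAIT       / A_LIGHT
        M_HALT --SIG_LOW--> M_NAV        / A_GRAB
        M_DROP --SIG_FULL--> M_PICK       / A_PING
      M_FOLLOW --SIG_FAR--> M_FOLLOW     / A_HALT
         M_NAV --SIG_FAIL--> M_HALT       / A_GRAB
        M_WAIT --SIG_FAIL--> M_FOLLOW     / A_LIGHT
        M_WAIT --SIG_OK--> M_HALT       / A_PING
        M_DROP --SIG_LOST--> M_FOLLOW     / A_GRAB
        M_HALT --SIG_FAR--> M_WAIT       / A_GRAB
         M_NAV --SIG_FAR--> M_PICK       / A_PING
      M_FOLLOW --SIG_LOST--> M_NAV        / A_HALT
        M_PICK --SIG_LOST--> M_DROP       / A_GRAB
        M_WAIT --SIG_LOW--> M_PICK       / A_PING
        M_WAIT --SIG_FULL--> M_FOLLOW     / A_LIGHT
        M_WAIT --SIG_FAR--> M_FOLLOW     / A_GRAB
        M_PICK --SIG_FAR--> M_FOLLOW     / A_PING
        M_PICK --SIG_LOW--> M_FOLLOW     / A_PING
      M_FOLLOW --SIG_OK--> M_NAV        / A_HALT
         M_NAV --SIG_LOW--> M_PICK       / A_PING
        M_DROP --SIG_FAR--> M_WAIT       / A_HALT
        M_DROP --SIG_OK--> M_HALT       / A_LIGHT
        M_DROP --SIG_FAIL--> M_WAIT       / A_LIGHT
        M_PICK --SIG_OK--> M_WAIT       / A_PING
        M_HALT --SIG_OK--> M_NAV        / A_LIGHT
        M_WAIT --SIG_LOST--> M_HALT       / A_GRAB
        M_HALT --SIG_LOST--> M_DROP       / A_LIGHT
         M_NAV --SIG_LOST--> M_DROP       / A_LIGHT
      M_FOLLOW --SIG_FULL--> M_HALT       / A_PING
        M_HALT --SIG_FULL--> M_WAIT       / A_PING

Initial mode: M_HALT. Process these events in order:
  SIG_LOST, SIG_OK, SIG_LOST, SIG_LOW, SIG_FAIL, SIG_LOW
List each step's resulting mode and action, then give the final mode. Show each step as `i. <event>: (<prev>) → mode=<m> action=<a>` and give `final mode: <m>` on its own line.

final mode: M_FOLLOW

1. SIG_LOST: (M_HALT) → mode=M_DROP action=A_LIGHT
2. SIG_OK: (M_DROP) → mode=M_HALT action=A_LIGHT
3. SIG_LOST: (M_HALT) → mode=M_DROP action=A_LIGHT
4. SIG_LOW: (M_DROP) → mode=M_HALT action=A_PING
5. SIG_FAIL: (M_HALT) → mode=M_PICK action=A_GRAB
6. SIG_LOW: (M_PICK) → mode=M_FOLLOW action=A_PING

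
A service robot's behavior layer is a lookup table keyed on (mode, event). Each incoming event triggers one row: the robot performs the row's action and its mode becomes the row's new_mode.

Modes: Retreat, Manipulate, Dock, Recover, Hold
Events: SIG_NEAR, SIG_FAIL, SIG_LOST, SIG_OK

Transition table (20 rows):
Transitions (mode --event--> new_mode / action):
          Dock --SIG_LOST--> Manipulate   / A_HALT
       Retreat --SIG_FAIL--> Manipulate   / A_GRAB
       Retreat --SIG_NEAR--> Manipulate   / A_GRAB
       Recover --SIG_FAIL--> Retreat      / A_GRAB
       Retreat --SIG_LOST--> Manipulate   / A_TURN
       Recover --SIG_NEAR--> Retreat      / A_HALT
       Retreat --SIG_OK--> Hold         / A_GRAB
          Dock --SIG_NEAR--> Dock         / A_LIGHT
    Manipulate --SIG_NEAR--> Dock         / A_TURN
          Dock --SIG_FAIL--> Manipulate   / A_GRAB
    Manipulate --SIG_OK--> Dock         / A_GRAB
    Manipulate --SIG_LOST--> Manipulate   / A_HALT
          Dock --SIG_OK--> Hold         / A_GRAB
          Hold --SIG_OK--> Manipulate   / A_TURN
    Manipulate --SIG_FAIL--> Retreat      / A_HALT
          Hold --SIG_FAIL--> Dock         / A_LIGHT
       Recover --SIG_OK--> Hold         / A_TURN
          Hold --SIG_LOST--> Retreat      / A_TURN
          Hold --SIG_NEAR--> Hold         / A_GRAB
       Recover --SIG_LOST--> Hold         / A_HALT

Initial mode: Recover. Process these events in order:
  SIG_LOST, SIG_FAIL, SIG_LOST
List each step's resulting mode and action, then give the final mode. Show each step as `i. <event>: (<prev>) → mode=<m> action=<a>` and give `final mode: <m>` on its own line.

1. SIG_LOST: (Recover) → mode=Hold action=A_HALT
2. SIG_FAIL: (Hold) → mode=Dock action=A_LIGHT
3. SIG_LOST: (Dock) → mode=Manipulate action=A_HALT

final mode: Manipulate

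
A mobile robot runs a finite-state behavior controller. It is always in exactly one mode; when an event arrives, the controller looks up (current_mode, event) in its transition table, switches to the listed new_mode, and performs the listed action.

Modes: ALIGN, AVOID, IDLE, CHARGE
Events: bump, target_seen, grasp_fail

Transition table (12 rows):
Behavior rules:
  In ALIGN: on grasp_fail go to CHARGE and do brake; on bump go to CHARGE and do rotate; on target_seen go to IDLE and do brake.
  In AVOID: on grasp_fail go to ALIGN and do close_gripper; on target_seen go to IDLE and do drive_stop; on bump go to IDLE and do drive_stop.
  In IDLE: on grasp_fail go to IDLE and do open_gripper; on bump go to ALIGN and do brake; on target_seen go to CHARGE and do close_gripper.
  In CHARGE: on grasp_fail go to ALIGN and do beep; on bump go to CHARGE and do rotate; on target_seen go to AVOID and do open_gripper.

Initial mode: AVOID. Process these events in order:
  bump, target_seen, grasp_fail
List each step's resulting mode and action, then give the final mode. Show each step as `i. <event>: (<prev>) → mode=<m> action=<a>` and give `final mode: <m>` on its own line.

1. bump: (AVOID) → mode=IDLE action=drive_stop
2. target_seen: (IDLE) → mode=CHARGE action=close_gripper
3. grasp_fail: (CHARGE) → mode=ALIGN action=beep

final mode: ALIGN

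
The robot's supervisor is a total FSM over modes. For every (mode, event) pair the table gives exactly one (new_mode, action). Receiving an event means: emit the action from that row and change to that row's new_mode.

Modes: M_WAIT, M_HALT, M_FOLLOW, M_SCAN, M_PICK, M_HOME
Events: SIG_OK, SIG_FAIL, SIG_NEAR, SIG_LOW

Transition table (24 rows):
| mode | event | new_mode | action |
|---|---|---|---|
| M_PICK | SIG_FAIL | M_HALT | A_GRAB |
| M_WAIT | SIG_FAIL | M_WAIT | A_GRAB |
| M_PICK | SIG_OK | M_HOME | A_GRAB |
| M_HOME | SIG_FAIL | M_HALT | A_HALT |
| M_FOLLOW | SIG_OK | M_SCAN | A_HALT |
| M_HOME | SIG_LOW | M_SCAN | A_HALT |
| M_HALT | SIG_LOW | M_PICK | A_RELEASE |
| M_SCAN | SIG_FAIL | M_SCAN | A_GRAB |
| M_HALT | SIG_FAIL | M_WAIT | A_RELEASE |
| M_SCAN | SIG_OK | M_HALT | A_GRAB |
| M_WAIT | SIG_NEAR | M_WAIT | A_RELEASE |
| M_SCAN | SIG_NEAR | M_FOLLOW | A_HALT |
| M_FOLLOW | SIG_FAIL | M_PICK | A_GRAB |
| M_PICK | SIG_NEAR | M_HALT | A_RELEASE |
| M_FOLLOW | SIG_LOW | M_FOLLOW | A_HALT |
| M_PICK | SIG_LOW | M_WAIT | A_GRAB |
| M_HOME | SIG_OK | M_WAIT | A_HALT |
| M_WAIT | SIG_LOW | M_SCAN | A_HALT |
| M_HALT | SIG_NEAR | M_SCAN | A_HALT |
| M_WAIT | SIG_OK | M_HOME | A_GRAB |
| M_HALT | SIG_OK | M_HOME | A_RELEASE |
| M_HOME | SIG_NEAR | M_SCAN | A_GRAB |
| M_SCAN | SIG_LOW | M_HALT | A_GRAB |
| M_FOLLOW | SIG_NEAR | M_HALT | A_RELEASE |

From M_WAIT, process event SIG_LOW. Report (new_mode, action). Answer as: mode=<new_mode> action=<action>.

current mode = M_WAIT; filter table to that mode:
  (M_WAIT, SIG_FAIL) → (M_WAIT, A_GRAB)
  (M_WAIT, SIG_NEAR) → (M_WAIT, A_RELEASE)
  (M_WAIT, SIG_LOW) → (M_SCAN, A_HALT)  ← event matches
  (M_WAIT, SIG_OK) → (M_HOME, A_GRAB)
event = SIG_LOW selects (M_SCAN, A_HALT)

mode=M_SCAN action=A_HALT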